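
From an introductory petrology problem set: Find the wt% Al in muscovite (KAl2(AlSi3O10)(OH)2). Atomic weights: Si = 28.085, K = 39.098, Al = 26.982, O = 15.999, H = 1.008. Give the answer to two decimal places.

M(KAl2(AlSi3O10)(OH)2) = 398.303 g/mol.
Al contributes 3 × 26.982 = 80.946 g per mole.
80.946/398.303 = 0.2032 → 20.32%.

20.32 mass %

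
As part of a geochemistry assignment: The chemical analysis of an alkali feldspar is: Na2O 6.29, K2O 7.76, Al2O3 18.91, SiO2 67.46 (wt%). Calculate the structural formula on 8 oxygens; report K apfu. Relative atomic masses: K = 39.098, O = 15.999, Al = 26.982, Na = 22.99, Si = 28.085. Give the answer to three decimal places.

Na2O: 6.29/61.979 = 0.10149 mol → 0.20298 mol Na, 0.10149 mol O.
K2O: 7.76/94.195 = 0.08238 mol → 0.16476 mol K, 0.08238 mol O.
Al2O3: 18.91/101.961 = 0.18546 mol → 0.37092 mol Al, 0.55638 mol O.
SiO2: 67.46/60.083 = 1.12278 mol → 1.12278 mol Si, 2.24556 mol O.
Total oxygen = 2.98581 mol. Normalization factor = 8/2.98581 = 2.67934.
K per 8 O = 0.16476 × 2.67934 = 0.441.

0.441 K apfu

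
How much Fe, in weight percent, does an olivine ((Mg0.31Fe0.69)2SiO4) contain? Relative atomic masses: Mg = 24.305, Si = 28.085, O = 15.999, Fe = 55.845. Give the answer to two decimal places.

41.83 weight percent

Formula mass = 0.62·24.305 + 1.38·55.845 + 1·28.085 + 4·15.999 = 184.216 g/mol, of which 77.066 g is Fe.
So Fe makes up 77.066/184.216 = 0.4183 of the mass, i.e. 41.83%.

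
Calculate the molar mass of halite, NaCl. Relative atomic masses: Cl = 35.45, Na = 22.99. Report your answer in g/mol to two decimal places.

58.44 g/mol

M = 1(22.99) + 1(35.45)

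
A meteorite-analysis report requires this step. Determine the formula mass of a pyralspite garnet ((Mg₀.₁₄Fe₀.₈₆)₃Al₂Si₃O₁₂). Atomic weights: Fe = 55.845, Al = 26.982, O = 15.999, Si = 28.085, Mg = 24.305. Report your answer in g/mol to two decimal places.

Mg: 0.42 × 24.305 = 10.2081
Fe: 2.58 × 55.845 = 144.0801
Al: 2 × 26.982 = 53.9640
Si: 3 × 28.085 = 84.2550
O: 12 × 15.999 = 191.9880
Summing the contributions gives the formula mass.

484.50 g/mol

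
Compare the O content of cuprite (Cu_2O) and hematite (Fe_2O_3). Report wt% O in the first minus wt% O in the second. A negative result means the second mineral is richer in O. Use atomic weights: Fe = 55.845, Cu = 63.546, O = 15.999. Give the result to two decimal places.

First mineral: 15.999 g O in 143.091 g formula = 11.18 wt% O.
Second mineral: 47.997 g O in 159.687 g formula = 30.06 wt% O.
11.18% − 30.06% gives a difference of -18.88 percentage points.

-18.88 percentage points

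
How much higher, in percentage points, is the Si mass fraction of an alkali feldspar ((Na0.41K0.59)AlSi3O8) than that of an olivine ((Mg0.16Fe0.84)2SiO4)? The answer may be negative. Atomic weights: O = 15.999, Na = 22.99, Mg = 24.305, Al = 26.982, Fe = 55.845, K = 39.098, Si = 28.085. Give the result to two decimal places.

M((Na0.41K0.59)AlSi3O8) = 271.723 g/mol, so wt% Si = 84.255/271.723 × 100 = 31.01%.
M((Mg0.16Fe0.84)2SiO4) = 193.678 g/mol, so wt% Si = 28.085/193.678 × 100 = 14.50%.
31.01 − 14.50 = 16.51 pp.

16.51 percentage points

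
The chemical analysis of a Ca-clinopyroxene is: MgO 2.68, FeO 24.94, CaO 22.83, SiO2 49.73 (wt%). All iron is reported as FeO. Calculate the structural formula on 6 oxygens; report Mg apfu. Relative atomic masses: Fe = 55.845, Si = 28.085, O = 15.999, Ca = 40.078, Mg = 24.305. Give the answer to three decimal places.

0.161 Mg apfu

MgO (M=40.304): mol = 0.06649; Mg = 0.06649, O = 0.06649.
FeO (M=71.844): mol = 0.34714; Fe = 0.34714, O = 0.34714.
CaO (M=56.077): mol = 0.40712; Ca = 0.40712, O = 0.40712.
SiO2 (M=60.083): mol = 0.82769; Si = 0.82769, O = 1.65538.
ΣO = 2.47613; factor = 6/ΣO = 2.42314.
Mg apfu = 0.06649 × 2.42314 = 0.161.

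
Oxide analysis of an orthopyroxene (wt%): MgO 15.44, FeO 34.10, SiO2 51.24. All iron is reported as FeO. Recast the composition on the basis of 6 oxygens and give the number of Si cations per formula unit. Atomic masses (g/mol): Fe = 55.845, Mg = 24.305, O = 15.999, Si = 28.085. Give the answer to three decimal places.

1.996 Si apfu

MgO (M=40.304): mol = 0.38309; Mg = 0.38309, O = 0.38309.
FeO (M=71.844): mol = 0.47464; Fe = 0.47464, O = 0.47464.
SiO2 (M=60.083): mol = 0.85282; Si = 0.85282, O = 1.70564.
ΣO = 2.56337; factor = 6/ΣO = 2.34067.
Si apfu = 0.85282 × 2.34067 = 1.996.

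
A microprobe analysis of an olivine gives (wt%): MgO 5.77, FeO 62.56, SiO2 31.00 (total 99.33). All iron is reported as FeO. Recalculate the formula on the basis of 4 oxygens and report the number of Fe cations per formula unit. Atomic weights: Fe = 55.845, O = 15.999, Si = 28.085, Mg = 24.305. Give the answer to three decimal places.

1.703 Fe apfu

MgO (M=40.304): mol = 0.14316; Mg = 0.14316, O = 0.14316.
FeO (M=71.844): mol = 0.87078; Fe = 0.87078, O = 0.87078.
SiO2 (M=60.083): mol = 0.51595; Si = 0.51595, O = 1.03190.
ΣO = 2.04584; factor = 4/ΣO = 1.95519.
Fe apfu = 0.87078 × 1.95519 = 1.703.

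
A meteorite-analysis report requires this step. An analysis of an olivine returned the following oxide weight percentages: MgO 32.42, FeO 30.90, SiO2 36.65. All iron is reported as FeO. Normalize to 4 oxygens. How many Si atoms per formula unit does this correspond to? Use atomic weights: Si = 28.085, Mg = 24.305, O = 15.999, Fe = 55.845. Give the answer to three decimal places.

32.42 wt% MgO ÷ 40.304 g/mol = 0.80439 mol, giving 0.80439 Mg and 0.80439 O.
30.90 wt% FeO ÷ 71.844 g/mol = 0.43010 mol, giving 0.43010 Fe and 0.43010 O.
36.65 wt% SiO2 ÷ 60.083 g/mol = 0.60999 mol, giving 0.60999 Si and 1.21998 O.
Oxygen sums to 2.45447; scaling by 4/2.45447 = 1.62968 puts the formula on 4 O.
Si: 0.60999 × 1.62968 = 0.994 atoms per formula unit.

0.994 Si apfu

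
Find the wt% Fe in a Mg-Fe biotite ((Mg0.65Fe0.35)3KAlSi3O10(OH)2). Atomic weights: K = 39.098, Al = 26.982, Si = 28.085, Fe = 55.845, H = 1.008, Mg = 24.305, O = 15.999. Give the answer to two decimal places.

M((Mg0.65Fe0.35)3KAlSi3O10(OH)2) = 450.371 g/mol.
Fe contributes 1.05 × 55.845 = 58.637 g per mole.
58.637/450.371 = 0.1302 → 13.02%.

13.02 weight percent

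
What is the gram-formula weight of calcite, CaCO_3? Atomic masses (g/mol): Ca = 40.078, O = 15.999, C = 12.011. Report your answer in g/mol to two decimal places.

100.09 g/mol

The formula mass is the sum 1·40.078 + 1·12.011 + 3·15.999.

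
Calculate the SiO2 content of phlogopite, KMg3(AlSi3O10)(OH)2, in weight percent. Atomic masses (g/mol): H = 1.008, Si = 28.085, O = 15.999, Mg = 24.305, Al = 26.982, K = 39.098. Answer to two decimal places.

Formula mass = 417.254 g/mol.
3 Si → 3.0000 mol SiO2 per formula unit; M(SiO2) = 60.083, so SiO2 mass = 180.249 g.
180.249/417.254 × 100 = 43.20 wt%.

43.20 wt%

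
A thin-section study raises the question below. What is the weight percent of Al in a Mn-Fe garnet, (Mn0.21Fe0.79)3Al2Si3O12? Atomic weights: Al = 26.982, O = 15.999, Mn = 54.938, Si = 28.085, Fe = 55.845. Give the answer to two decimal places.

M((Mn0.21Fe0.79)3Al2Si3O12) = 497.171 g/mol.
Al contributes 2 × 26.982 = 53.964 g per mole.
53.964/497.171 = 0.1085 → 10.85%.

10.85 wt%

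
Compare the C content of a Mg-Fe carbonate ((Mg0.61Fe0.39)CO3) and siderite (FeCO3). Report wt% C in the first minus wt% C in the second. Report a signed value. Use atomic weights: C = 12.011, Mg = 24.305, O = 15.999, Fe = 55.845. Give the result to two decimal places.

2.06 percentage points

M((Mg0.61Fe0.39)CO3) = 96.614 g/mol, so wt% C = 12.011/96.614 × 100 = 12.43%.
M(FeCO3) = 115.853 g/mol, so wt% C = 12.011/115.853 × 100 = 10.37%.
12.43 − 10.37 = 2.06 pp.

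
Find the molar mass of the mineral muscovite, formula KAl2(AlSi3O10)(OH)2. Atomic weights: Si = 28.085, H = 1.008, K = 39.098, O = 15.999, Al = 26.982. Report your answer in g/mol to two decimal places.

The formula mass is the sum 1*39.098 + 3*26.982 + 3*28.085 + 12*15.999 + 2*1.008.

398.30 g/mol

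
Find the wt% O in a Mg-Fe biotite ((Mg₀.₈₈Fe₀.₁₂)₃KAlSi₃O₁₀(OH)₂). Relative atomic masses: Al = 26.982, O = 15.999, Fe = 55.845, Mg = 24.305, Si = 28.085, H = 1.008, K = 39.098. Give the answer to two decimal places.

44.79 wt%

Formula mass = 2.64·24.305 + 0.36·55.845 + 1·39.098 + 1·26.982 + 3·28.085 + 12·15.999 + 2·1.008 = 428.608 g/mol, of which 191.988 g is O.
So O makes up 191.988/428.608 = 0.4479 of the mass, i.e. 44.79%.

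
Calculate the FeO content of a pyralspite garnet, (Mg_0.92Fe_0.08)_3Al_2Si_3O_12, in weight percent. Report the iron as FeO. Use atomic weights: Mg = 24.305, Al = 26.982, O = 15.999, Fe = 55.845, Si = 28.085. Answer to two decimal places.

4.20 wt%

Formula mass = 410.692 g/mol.
0.24 Fe → 0.2400 mol FeO per formula unit; M(FeO) = 71.844, so FeO mass = 17.243 g.
17.243/410.692 × 100 = 4.20 wt%.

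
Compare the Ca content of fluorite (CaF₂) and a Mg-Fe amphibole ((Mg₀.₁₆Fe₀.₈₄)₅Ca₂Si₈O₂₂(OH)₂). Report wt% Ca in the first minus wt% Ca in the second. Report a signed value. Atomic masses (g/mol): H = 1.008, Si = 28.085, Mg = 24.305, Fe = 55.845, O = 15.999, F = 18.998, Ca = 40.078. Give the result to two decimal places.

42.85 percentage points

M(CaF₂) = 78.074 g/mol, so wt% Ca = 40.078/78.074 × 100 = 51.33%.
M((Mg₀.₁₆Fe₀.₈₄)₅Ca₂Si₈O₂₂(OH)₂) = 944.821 g/mol, so wt% Ca = 80.156/944.821 × 100 = 8.48%.
51.33 − 8.48 = 42.85 pp.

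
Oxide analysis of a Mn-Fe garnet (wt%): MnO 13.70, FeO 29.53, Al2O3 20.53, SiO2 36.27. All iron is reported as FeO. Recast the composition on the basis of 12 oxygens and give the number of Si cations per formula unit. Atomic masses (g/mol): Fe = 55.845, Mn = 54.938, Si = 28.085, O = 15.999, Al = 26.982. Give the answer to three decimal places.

2.999 Si apfu

13.70 wt% MnO ÷ 70.937 g/mol = 0.19313 mol, giving 0.19313 Mn and 0.19313 O.
29.53 wt% FeO ÷ 71.844 g/mol = 0.41103 mol, giving 0.41103 Fe and 0.41103 O.
20.53 wt% Al2O3 ÷ 101.961 g/mol = 0.20135 mol, giving 0.40270 Al and 0.60405 O.
36.27 wt% SiO2 ÷ 60.083 g/mol = 0.60366 mol, giving 0.60366 Si and 1.20732 O.
Oxygen sums to 2.41553; scaling by 12/2.41553 = 4.96785 puts the formula on 12 O.
Si: 0.60366 × 4.96785 = 2.999 atoms per formula unit.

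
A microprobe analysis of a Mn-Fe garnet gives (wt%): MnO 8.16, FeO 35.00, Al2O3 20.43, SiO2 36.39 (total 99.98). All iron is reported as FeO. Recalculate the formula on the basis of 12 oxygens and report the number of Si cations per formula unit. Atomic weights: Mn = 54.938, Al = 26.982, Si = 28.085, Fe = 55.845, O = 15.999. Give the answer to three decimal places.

3.010 Si apfu

MnO (M=70.937): mol = 0.11503; Mn = 0.11503, O = 0.11503.
FeO (M=71.844): mol = 0.48717; Fe = 0.48717, O = 0.48717.
Al2O3 (M=101.961): mol = 0.20037; Al = 0.40074, O = 0.60111.
SiO2 (M=60.083): mol = 0.60566; Si = 0.60566, O = 1.21132.
ΣO = 2.41463; factor = 12/ΣO = 4.96971.
Si apfu = 0.60566 × 4.96971 = 3.010.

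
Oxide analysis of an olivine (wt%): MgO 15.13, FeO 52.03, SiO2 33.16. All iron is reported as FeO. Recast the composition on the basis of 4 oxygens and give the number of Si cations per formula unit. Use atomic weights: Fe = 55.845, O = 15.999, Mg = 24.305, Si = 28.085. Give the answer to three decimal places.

1.002 Si apfu

MgO (M=40.304): mol = 0.37540; Mg = 0.37540, O = 0.37540.
FeO (M=71.844): mol = 0.72421; Fe = 0.72421, O = 0.72421.
SiO2 (M=60.083): mol = 0.55190; Si = 0.55190, O = 1.10380.
ΣO = 2.20341; factor = 4/ΣO = 1.81537.
Si apfu = 0.55190 × 1.81537 = 1.002.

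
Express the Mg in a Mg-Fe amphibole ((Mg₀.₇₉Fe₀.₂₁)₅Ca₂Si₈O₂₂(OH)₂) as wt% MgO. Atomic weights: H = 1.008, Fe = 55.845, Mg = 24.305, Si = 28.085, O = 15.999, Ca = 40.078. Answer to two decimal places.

18.83 wt%

M((Mg₀.₇₉Fe₀.₂₁)₅Ca₂Si₈O₂₂(OH)₂) = 845.470 g/mol; M(MgO) = 40.304 g/mol.
Moles MgO per formula unit = 3.95 Mg ÷ 1 = 3.9500.
MgO fraction = (3.9500 × 40.304) / 845.470 = 159.201/845.470 = 0.1883.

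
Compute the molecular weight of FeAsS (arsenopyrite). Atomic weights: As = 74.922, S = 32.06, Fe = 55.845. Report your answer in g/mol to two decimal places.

M = 1×55.845 + 1×74.922 + 1×32.06

162.83 g/mol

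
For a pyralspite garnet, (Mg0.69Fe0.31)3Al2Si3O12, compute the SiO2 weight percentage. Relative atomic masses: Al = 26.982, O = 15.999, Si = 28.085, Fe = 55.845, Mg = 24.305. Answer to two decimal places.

M((Mg0.69Fe0.31)3Al2Si3O12) = 432.454 g/mol; M(SiO2) = 60.083 g/mol.
Moles SiO2 per formula unit = 3 Si ÷ 1 = 3.0000.
SiO2 fraction = (3.0000 × 60.083) / 432.454 = 180.249/432.454 = 0.4168.

41.68 wt%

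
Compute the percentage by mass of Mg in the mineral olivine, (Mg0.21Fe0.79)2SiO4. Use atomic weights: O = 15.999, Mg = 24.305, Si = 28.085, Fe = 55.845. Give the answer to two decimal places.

M((Mg0.21Fe0.79)2SiO4) = 190.524 g/mol.
Mg contributes 0.42 × 24.305 = 10.208 g per mole.
10.208/190.524 = 0.0536 → 5.36%.

5.36 weight percent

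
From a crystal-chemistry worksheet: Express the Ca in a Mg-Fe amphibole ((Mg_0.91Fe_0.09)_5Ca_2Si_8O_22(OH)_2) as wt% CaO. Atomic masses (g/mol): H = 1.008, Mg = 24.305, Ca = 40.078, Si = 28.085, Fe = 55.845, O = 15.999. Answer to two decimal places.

13.57 wt%

Formula mass = 826.546 g/mol.
2 Ca → 2.0000 mol CaO per formula unit; M(CaO) = 56.077, so CaO mass = 112.154 g.
112.154/826.546 × 100 = 13.57 wt%.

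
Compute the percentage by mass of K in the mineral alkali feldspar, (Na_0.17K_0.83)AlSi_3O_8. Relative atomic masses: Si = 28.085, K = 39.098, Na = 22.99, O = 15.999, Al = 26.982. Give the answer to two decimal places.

Molar mass of (Na_0.17K_0.83)AlSi_3O_8: 0.17·22.99 + 0.83·39.098 + 1·26.982 + 3·28.085 + 8·15.999 = 275.589 g/mol.
Mass of K per formula unit: 0.83 × 39.098 = 32.451 g.
Weight fraction K = 32.451 / 275.589 = 0.1178.

11.78 weight percent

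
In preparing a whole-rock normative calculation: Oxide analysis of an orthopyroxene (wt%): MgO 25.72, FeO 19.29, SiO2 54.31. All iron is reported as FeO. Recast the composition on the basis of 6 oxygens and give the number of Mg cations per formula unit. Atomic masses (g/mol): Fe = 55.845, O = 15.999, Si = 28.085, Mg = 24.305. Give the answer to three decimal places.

MgO: 25.72/40.304 = 0.63815 mol → 0.63815 mol Mg, 0.63815 mol O.
FeO: 19.29/71.844 = 0.26850 mol → 0.26850 mol Fe, 0.26850 mol O.
SiO2: 54.31/60.083 = 0.90392 mol → 0.90392 mol Si, 1.80784 mol O.
Total oxygen = 2.71449 mol. Normalization factor = 6/2.71449 = 2.21036.
Mg per 6 O = 0.63815 × 2.21036 = 1.411.

1.411 Mg apfu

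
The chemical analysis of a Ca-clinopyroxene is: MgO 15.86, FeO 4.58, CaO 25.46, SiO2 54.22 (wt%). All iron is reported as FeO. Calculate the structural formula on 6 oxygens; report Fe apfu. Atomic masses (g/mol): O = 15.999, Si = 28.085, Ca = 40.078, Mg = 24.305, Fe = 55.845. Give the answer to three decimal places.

15.86 wt% MgO ÷ 40.304 g/mol = 0.39351 mol, giving 0.39351 Mg and 0.39351 O.
4.58 wt% FeO ÷ 71.844 g/mol = 0.06375 mol, giving 0.06375 Fe and 0.06375 O.
25.46 wt% CaO ÷ 56.077 g/mol = 0.45402 mol, giving 0.45402 Ca and 0.45402 O.
54.22 wt% SiO2 ÷ 60.083 g/mol = 0.90242 mol, giving 0.90242 Si and 1.80484 O.
Oxygen sums to 2.71612; scaling by 6/2.71612 = 2.20903 puts the formula on 6 O.
Fe: 0.06375 × 2.20903 = 0.141 atoms per formula unit.

0.141 Fe apfu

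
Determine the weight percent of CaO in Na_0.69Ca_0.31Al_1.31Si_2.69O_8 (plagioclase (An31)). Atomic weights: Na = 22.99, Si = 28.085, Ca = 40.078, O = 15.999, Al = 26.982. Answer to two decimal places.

Molar mass of Na_0.69Ca_0.31Al_1.31Si_2.69O_8 = 0.69*22.99 + 0.31*40.078 + 1.31*26.982 + 2.69*28.085 + 8*15.999 = 267.174 g/mol.
Each formula unit contains 0.31 Ca, equivalent to 0.31/1 = 0.3100 mol CaO.
M(CaO) = 1×40.078 + 1×15.999 = 56.077 g/mol.
Mass of CaO per formula unit = 0.3100 × 56.077 = 17.384 g.
CaO wt% = 17.384 / 267.174 × 100 = 6.51%.

6.51 wt%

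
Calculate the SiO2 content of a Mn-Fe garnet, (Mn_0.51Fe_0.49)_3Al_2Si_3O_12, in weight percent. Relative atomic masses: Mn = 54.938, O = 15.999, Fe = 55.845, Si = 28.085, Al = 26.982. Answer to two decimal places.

36.31 wt%

Formula mass = 496.354 g/mol.
3 Si → 3.0000 mol SiO2 per formula unit; M(SiO2) = 60.083, so SiO2 mass = 180.249 g.
180.249/496.354 × 100 = 36.31 wt%.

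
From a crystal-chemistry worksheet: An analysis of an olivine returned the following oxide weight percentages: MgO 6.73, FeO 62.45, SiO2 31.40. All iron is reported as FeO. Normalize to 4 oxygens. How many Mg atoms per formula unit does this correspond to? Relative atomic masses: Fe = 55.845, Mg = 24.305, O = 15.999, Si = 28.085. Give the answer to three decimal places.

0.321 Mg apfu

MgO: 6.73/40.304 = 0.16698 mol → 0.16698 mol Mg, 0.16698 mol O.
FeO: 62.45/71.844 = 0.86924 mol → 0.86924 mol Fe, 0.86924 mol O.
SiO2: 31.40/60.083 = 0.52261 mol → 0.52261 mol Si, 1.04522 mol O.
Total oxygen = 2.08144 mol. Normalization factor = 4/2.08144 = 1.92175.
Mg per 4 O = 0.16698 × 1.92175 = 0.321.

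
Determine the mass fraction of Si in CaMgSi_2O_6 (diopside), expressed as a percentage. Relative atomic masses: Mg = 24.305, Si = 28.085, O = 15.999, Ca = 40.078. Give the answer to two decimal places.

Formula mass = 1×40.078 + 1×24.305 + 2×28.085 + 6×15.999 = 216.547 g/mol, of which 56.170 g is Si.
So Si makes up 56.170/216.547 = 0.2594 of the mass, i.e. 25.94%.

25.94 weight percent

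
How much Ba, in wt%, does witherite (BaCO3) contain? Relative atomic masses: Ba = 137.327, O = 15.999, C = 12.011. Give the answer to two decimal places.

Molar mass of BaCO3: 1×137.327 + 1×12.011 + 3×15.999 = 197.335 g/mol.
Mass of Ba per formula unit: 1 × 137.327 = 137.327 g.
Weight fraction Ba = 137.327 / 197.335 = 0.6959.

69.59 wt%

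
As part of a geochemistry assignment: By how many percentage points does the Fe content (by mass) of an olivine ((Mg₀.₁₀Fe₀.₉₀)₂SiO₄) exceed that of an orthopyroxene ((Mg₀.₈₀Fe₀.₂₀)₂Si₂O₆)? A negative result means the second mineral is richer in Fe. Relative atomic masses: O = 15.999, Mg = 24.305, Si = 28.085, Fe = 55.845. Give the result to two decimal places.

First mineral: 100.521 g Fe in 197.463 g formula = 50.91 wt% Fe.
Second mineral: 22.338 g Fe in 213.390 g formula = 10.47 wt% Fe.
50.91% − 10.47% gives a difference of 40.44 percentage points.

40.44 percentage points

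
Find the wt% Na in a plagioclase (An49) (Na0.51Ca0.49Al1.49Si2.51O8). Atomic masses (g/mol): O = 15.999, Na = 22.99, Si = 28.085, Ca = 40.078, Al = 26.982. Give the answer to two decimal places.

Molar mass of Na0.51Ca0.49Al1.49Si2.51O8: 0.51·22.99 + 0.49·40.078 + 1.49·26.982 + 2.51·28.085 + 8·15.999 = 270.052 g/mol.
Mass of Na per formula unit: 0.51 × 22.99 = 11.725 g.
Weight fraction Na = 11.725 / 270.052 = 0.0434.

4.34 wt%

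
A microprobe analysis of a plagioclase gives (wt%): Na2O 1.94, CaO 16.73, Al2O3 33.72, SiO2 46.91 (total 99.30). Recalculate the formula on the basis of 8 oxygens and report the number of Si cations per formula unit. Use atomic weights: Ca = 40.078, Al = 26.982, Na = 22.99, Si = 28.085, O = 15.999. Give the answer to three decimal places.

1.94 wt% Na2O ÷ 61.979 g/mol = 0.03130 mol, giving 0.06260 Na and 0.03130 O.
16.73 wt% CaO ÷ 56.077 g/mol = 0.29834 mol, giving 0.29834 Ca and 0.29834 O.
33.72 wt% Al2O3 ÷ 101.961 g/mol = 0.33071 mol, giving 0.66142 Al and 0.99213 O.
46.91 wt% SiO2 ÷ 60.083 g/mol = 0.78075 mol, giving 0.78075 Si and 1.56150 O.
Oxygen sums to 2.88327; scaling by 8/2.88327 = 2.77463 puts the formula on 8 O.
Si: 0.78075 × 2.77463 = 2.166 atoms per formula unit.

2.166 Si apfu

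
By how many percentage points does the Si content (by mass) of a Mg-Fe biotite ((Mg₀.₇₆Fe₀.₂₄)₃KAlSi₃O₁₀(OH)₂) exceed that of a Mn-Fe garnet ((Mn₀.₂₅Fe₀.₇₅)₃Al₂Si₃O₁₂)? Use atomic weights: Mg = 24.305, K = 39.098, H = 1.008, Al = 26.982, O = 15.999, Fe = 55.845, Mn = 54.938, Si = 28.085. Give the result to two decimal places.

2.20 percentage points

Si in (Mg₀.₇₆Fe₀.₂₄)₃KAlSi₃O₁₀(OH)₂: molar mass 439.963 g/mol; 3×28.085 = 84.255 g → 19.15 wt%.
Si in (Mn₀.₂₅Fe₀.₇₅)₃Al₂Si₃O₁₂: molar mass 497.062 g/mol; 3×28.085 = 84.255 g → 16.95 wt%.
Difference = 19.15 − 16.95 = 2.20 percentage points.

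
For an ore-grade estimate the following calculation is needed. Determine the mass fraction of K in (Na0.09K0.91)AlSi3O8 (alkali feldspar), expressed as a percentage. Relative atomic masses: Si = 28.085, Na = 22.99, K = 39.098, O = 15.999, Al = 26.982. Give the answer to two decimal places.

Molar mass of (Na0.09K0.91)AlSi3O8: 0.09·22.99 + 0.91·39.098 + 1·26.982 + 3·28.085 + 8·15.999 = 276.877 g/mol.
Mass of K per formula unit: 0.91 × 39.098 = 35.579 g.
Weight fraction K = 35.579 / 276.877 = 0.1285.

12.85 weight percent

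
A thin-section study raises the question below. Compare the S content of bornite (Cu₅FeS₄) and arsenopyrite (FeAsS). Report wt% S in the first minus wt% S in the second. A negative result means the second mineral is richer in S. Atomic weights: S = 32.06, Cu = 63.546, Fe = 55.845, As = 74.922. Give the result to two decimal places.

S in Cu₅FeS₄: molar mass 501.815 g/mol; 4×32.06 = 128.240 g → 25.56 wt%.
S in FeAsS: molar mass 162.827 g/mol; 1×32.06 = 32.060 g → 19.69 wt%.
Difference = 25.56 − 19.69 = 5.87 percentage points.

5.87 percentage points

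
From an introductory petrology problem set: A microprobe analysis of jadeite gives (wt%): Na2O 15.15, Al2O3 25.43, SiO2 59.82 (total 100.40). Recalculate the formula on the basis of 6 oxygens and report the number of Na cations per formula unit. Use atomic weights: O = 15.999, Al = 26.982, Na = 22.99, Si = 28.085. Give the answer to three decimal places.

0.983 Na apfu

Na2O (M=61.979): mol = 0.24444; Na = 0.48888, O = 0.24444.
Al2O3 (M=101.961): mol = 0.24941; Al = 0.49882, O = 0.74823.
SiO2 (M=60.083): mol = 0.99562; Si = 0.99562, O = 1.99124.
ΣO = 2.98391; factor = 6/ΣO = 2.01078.
Na apfu = 0.48888 × 2.01078 = 0.983.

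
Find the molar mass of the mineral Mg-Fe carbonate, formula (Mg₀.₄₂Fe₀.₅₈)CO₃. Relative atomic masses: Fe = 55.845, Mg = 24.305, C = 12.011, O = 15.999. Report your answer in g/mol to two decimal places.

102.61 g/mol

Mg: 0.42 × 24.305 = 10.2081
Fe: 0.58 × 55.845 = 32.3901
C: 1 × 12.011 = 12.0110
O: 3 × 15.999 = 47.9970
Summing the contributions gives the formula mass.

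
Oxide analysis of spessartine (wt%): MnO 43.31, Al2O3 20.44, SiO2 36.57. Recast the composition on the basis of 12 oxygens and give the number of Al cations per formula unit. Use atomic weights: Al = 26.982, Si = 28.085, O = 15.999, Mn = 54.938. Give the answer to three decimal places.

43.31 wt% MnO ÷ 70.937 g/mol = 0.61054 mol, giving 0.61054 Mn and 0.61054 O.
20.44 wt% Al2O3 ÷ 101.961 g/mol = 0.20047 mol, giving 0.40094 Al and 0.60141 O.
36.57 wt% SiO2 ÷ 60.083 g/mol = 0.60866 mol, giving 0.60866 Si and 1.21732 O.
Oxygen sums to 2.42927; scaling by 12/2.42927 = 4.93976 puts the formula on 12 O.
Al: 0.40094 × 4.93976 = 1.981 atoms per formula unit.

1.981 Al apfu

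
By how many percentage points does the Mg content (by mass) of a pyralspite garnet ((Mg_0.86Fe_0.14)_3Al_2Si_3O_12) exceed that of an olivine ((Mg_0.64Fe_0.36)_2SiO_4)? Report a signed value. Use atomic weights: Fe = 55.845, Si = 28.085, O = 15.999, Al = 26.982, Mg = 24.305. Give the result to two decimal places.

-3.98 percentage points

M((Mg_0.86Fe_0.14)_3Al_2Si_3O_12) = 416.369 g/mol, so wt% Mg = 62.707/416.369 × 100 = 15.06%.
M((Mg_0.64Fe_0.36)_2SiO_4) = 163.400 g/mol, so wt% Mg = 31.110/163.400 × 100 = 19.04%.
15.06 − 19.04 = -3.98 pp.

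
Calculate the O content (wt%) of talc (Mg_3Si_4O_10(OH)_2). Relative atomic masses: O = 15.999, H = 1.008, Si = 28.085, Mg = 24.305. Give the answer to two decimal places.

50.62 wt%

Molar mass of Mg_3Si_4O_10(OH)_2: 3×24.305 + 4×28.085 + 12×15.999 + 2×1.008 = 379.259 g/mol.
Mass of O per formula unit: 12 × 15.999 = 191.988 g.
Weight fraction O = 191.988 / 379.259 = 0.5062.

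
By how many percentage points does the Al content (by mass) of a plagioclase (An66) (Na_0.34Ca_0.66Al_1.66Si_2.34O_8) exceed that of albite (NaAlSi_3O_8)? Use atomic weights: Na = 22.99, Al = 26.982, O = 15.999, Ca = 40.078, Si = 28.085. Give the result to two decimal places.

First mineral: 44.790 g Al in 272.769 g formula = 16.42 wt% Al.
Second mineral: 26.982 g Al in 262.219 g formula = 10.29 wt% Al.
16.42% − 10.29% gives a difference of 6.13 percentage points.

6.13 percentage points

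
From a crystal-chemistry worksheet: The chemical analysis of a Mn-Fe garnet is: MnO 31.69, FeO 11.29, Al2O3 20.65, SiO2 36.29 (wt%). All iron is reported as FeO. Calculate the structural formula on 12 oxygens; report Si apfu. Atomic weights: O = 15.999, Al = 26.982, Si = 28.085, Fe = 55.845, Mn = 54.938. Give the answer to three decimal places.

2.996 Si apfu

MnO (M=70.937): mol = 0.44673; Mn = 0.44673, O = 0.44673.
FeO (M=71.844): mol = 0.15715; Fe = 0.15715, O = 0.15715.
Al2O3 (M=101.961): mol = 0.20253; Al = 0.40506, O = 0.60759.
SiO2 (M=60.083): mol = 0.60400; Si = 0.60400, O = 1.20800.
ΣO = 2.41947; factor = 12/ΣO = 4.95976.
Si apfu = 0.60400 × 4.95976 = 2.996.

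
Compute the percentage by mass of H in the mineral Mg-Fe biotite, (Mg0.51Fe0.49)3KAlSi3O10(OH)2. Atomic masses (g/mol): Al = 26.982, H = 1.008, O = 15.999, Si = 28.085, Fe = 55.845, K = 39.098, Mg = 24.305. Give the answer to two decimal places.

M((Mg0.51Fe0.49)3KAlSi3O10(OH)2) = 463.618 g/mol.
H contributes 2 × 1.008 = 2.016 g per mole.
2.016/463.618 = 0.0043 → 0.43%.

0.43 weight percent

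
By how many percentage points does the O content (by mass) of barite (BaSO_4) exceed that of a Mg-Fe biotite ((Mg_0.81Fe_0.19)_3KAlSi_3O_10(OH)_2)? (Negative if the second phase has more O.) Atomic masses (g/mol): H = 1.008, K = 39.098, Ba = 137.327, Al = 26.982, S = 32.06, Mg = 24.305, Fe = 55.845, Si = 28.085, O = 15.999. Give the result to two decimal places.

M(BaSO_4) = 233.383 g/mol, so wt% O = 63.996/233.383 × 100 = 27.42%.
M((Mg_0.81Fe_0.19)_3KAlSi_3O_10(OH)_2) = 435.232 g/mol, so wt% O = 191.988/435.232 × 100 = 44.11%.
27.42 − 44.11 = -16.69 pp.

-16.69 percentage points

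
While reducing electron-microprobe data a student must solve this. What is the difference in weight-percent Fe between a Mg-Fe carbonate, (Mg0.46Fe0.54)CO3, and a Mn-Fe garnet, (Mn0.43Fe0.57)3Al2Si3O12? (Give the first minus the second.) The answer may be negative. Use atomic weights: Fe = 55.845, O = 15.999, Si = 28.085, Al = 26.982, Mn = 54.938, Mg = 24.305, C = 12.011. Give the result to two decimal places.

M((Mg0.46Fe0.54)CO3) = 101.345 g/mol, so wt% Fe = 30.156/101.345 × 100 = 29.76%.
M((Mn0.43Fe0.57)3Al2Si3O12) = 496.572 g/mol, so wt% Fe = 95.495/496.572 × 100 = 19.23%.
29.76 − 19.23 = 10.53 pp.

10.53 percentage points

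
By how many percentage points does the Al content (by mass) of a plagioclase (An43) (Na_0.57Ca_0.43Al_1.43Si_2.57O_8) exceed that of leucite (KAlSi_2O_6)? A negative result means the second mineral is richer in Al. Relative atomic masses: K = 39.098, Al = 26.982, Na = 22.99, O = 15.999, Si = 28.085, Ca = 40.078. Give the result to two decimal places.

Al in Na_0.57Ca_0.43Al_1.43Si_2.57O_8: molar mass 269.093 g/mol; 1.43×26.982 = 38.584 g → 14.34 wt%.
Al in KAlSi_2O_6: molar mass 218.244 g/mol; 1×26.982 = 26.982 g → 12.36 wt%.
Difference = 14.34 − 12.36 = 1.98 percentage points.

1.98 percentage points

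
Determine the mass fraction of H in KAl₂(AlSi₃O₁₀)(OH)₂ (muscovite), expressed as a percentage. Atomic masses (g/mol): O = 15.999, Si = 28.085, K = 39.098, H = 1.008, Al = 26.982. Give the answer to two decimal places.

Formula mass = 1×39.098 + 3×26.982 + 3×28.085 + 12×15.999 + 2×1.008 = 398.303 g/mol, of which 2.016 g is H.
So H makes up 2.016/398.303 = 0.0051 of the mass, i.e. 0.51%.

0.51 mass %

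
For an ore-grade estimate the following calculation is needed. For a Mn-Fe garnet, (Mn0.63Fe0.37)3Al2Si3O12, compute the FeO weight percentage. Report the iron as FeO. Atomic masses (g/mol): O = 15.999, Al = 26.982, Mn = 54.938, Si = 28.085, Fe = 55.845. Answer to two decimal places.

16.08 wt%

Molar mass of (Mn0.63Fe0.37)3Al2Si3O12 = 1.89×54.938 + 1.11×55.845 + 2×26.982 + 3×28.085 + 12×15.999 = 496.028 g/mol.
Each formula unit contains 1.11 Fe, equivalent to 1.11/1 = 1.1100 mol FeO.
M(FeO) = 1×55.845 + 1×15.999 = 71.844 g/mol.
Mass of FeO per formula unit = 1.1100 × 71.844 = 79.747 g.
FeO wt% = 79.747 / 496.028 × 100 = 16.08%.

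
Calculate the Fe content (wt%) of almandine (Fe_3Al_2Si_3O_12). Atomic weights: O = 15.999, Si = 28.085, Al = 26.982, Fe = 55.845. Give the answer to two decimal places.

33.66 wt%

M(Fe_3Al_2Si_3O_12) = 497.742 g/mol.
Fe contributes 3 × 55.845 = 167.535 g per mole.
167.535/497.742 = 0.3366 → 33.66%.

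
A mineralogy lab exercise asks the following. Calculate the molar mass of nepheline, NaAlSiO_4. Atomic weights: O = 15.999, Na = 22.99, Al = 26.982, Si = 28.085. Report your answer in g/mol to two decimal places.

142.05 g/mol

M = 1·22.99 + 1·26.982 + 1·28.085 + 4·15.999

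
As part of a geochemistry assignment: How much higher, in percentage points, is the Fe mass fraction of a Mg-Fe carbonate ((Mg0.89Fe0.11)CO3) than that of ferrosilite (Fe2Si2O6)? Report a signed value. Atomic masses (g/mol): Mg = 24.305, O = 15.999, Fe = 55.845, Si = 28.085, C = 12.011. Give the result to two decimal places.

First mineral: 6.143 g Fe in 87.782 g formula = 7.00 wt% Fe.
Second mineral: 111.690 g Fe in 263.854 g formula = 42.33 wt% Fe.
7.00% − 42.33% gives a difference of -35.33 percentage points.

-35.33 percentage points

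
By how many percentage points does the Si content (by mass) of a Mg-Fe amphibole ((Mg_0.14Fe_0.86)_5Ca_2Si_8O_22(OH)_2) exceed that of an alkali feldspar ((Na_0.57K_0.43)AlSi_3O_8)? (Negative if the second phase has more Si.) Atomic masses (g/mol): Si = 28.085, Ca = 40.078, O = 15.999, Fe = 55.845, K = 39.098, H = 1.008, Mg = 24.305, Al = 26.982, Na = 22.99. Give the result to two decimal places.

-7.60 percentage points

Si in (Mg_0.14Fe_0.86)_5Ca_2Si_8O_22(OH)_2: molar mass 947.975 g/mol; 8×28.085 = 224.680 g → 23.70 wt%.
Si in (Na_0.57K_0.43)AlSi_3O_8: molar mass 269.145 g/mol; 3×28.085 = 84.255 g → 31.30 wt%.
Difference = 23.70 − 31.30 = -7.60 percentage points.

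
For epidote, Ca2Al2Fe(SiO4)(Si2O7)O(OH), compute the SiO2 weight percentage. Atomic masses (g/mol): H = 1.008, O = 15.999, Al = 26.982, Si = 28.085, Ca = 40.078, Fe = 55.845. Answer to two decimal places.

Formula mass = 483.215 g/mol.
3 Si → 3.0000 mol SiO2 per formula unit; M(SiO2) = 60.083, so SiO2 mass = 180.249 g.
180.249/483.215 × 100 = 37.30 wt%.

37.30 wt%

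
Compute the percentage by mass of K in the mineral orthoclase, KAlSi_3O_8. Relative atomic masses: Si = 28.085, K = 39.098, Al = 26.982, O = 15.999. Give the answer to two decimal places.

M(KAlSi_3O_8) = 278.327 g/mol.
K contributes 1 × 39.098 = 39.098 g per mole.
39.098/278.327 = 0.1405 → 14.05%.

14.05 weight percent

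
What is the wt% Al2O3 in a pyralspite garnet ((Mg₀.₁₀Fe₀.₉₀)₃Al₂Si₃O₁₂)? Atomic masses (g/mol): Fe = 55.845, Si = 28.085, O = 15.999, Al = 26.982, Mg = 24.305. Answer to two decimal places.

20.88 wt%

Molar mass of (Mg₀.₁₀Fe₀.₉₀)₃Al₂Si₃O₁₂ = 0.30*24.305 + 2.70*55.845 + 2*26.982 + 3*28.085 + 12*15.999 = 488.280 g/mol.
Each formula unit contains 2 Al, equivalent to 2/2 = 1.0000 mol Al2O3.
M(Al2O3) = 2×26.982 + 3×15.999 = 101.961 g/mol.
Mass of Al2O3 per formula unit = 1.0000 × 101.961 = 101.961 g.
Al2O3 wt% = 101.961 / 488.280 × 100 = 20.88%.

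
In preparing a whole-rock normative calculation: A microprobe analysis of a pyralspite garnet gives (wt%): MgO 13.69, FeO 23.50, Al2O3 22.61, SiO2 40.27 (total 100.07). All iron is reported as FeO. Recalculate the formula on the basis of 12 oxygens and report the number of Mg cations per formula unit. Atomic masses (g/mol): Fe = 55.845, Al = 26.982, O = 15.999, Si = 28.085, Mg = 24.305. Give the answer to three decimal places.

13.69 wt% MgO ÷ 40.304 g/mol = 0.33967 mol, giving 0.33967 Mg and 0.33967 O.
23.50 wt% FeO ÷ 71.844 g/mol = 0.32710 mol, giving 0.32710 Fe and 0.32710 O.
22.61 wt% Al2O3 ÷ 101.961 g/mol = 0.22175 mol, giving 0.44350 Al and 0.66525 O.
40.27 wt% SiO2 ÷ 60.083 g/mol = 0.67024 mol, giving 0.67024 Si and 1.34048 O.
Oxygen sums to 2.67250; scaling by 12/2.67250 = 4.49018 puts the formula on 12 O.
Mg: 0.33967 × 4.49018 = 1.525 atoms per formula unit.

1.525 Mg apfu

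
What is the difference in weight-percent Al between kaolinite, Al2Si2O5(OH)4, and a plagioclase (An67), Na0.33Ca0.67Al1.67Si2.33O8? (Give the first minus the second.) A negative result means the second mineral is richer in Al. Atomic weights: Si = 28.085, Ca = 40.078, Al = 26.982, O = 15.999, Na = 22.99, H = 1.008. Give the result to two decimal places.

4.39 percentage points

M(Al2Si2O5(OH)4) = 258.157 g/mol, so wt% Al = 53.964/258.157 × 100 = 20.90%.
M(Na0.33Ca0.67Al1.67Si2.33O8) = 272.929 g/mol, so wt% Al = 45.060/272.929 × 100 = 16.51%.
20.90 − 16.51 = 4.39 pp.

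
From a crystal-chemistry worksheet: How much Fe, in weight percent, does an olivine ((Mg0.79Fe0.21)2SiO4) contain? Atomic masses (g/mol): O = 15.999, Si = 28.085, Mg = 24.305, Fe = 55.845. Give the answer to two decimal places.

15.24 weight percent

Molar mass of (Mg0.79Fe0.21)2SiO4: 1.58×24.305 + 0.42×55.845 + 1×28.085 + 4×15.999 = 153.938 g/mol.
Mass of Fe per formula unit: 0.42 × 55.845 = 23.455 g.
Weight fraction Fe = 23.455 / 153.938 = 0.1524.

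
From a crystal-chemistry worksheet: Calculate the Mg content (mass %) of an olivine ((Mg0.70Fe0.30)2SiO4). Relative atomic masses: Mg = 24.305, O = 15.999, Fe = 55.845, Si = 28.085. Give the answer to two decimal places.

21.32 mass %

M((Mg0.70Fe0.30)2SiO4) = 159.615 g/mol.
Mg contributes 1.40 × 24.305 = 34.027 g per mole.
34.027/159.615 = 0.2132 → 21.32%.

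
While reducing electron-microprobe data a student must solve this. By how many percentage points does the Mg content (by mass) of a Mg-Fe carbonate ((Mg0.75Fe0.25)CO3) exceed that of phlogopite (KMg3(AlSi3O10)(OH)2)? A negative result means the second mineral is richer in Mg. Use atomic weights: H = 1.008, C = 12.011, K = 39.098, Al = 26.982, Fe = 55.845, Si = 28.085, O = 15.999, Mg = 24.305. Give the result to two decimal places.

2.30 percentage points

M((Mg0.75Fe0.25)CO3) = 92.198 g/mol, so wt% Mg = 18.229/92.198 × 100 = 19.77%.
M(KMg3(AlSi3O10)(OH)2) = 417.254 g/mol, so wt% Mg = 72.915/417.254 × 100 = 17.47%.
19.77 − 17.47 = 2.30 pp.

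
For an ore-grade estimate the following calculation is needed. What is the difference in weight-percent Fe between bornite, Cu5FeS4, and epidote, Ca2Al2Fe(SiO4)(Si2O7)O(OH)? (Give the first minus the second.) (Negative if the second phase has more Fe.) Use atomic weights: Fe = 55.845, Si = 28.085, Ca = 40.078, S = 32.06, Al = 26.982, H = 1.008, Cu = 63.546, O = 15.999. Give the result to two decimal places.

-0.43 percentage points

M(Cu5FeS4) = 501.815 g/mol, so wt% Fe = 55.845/501.815 × 100 = 11.13%.
M(Ca2Al2Fe(SiO4)(Si2O7)O(OH)) = 483.215 g/mol, so wt% Fe = 55.845/483.215 × 100 = 11.56%.
11.13 − 11.56 = -0.43 pp.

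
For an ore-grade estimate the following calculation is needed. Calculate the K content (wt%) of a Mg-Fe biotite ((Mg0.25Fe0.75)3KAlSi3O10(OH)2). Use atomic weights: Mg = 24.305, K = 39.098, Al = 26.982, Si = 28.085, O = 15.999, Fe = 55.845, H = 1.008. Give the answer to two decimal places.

Formula mass = 0.75*24.305 + 2.25*55.845 + 1*39.098 + 1*26.982 + 3*28.085 + 12*15.999 + 2*1.008 = 488.219 g/mol, of which 39.098 g is K.
So K makes up 39.098/488.219 = 0.0801 of the mass, i.e. 8.01%.

8.01 wt%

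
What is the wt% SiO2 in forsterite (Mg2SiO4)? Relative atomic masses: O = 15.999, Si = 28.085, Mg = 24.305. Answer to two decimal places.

Formula mass = 140.691 g/mol.
1 Si → 1.0000 mol SiO2 per formula unit; M(SiO2) = 60.083, so SiO2 mass = 60.083 g.
60.083/140.691 × 100 = 42.71 wt%.

42.71 wt%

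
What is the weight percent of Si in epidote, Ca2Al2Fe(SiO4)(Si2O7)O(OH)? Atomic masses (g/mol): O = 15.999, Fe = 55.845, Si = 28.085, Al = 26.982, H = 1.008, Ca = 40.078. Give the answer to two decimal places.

17.44 wt%

Molar mass of Ca2Al2Fe(SiO4)(Si2O7)O(OH): 2×40.078 + 2×26.982 + 1×55.845 + 3×28.085 + 13×15.999 + 1×1.008 = 483.215 g/mol.
Mass of Si per formula unit: 3 × 28.085 = 84.255 g.
Weight fraction Si = 84.255 / 483.215 = 0.1744.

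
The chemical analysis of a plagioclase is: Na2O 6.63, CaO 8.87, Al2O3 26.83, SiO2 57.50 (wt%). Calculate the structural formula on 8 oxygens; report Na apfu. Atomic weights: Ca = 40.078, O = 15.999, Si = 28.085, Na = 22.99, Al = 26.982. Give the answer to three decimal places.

0.577 Na apfu

6.63 wt% Na2O ÷ 61.979 g/mol = 0.10697 mol, giving 0.21394 Na and 0.10697 O.
8.87 wt% CaO ÷ 56.077 g/mol = 0.15818 mol, giving 0.15818 Ca and 0.15818 O.
26.83 wt% Al2O3 ÷ 101.961 g/mol = 0.26314 mol, giving 0.52628 Al and 0.78942 O.
57.50 wt% SiO2 ÷ 60.083 g/mol = 0.95701 mol, giving 0.95701 Si and 1.91402 O.
Oxygen sums to 2.96859; scaling by 8/2.96859 = 2.69488 puts the formula on 8 O.
Na: 0.21394 × 2.69488 = 0.577 atoms per formula unit.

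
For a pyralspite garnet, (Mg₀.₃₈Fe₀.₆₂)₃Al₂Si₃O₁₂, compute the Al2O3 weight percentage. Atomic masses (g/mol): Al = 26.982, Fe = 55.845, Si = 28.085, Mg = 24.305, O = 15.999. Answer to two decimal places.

Molar mass of (Mg₀.₃₈Fe₀.₆₂)₃Al₂Si₃O₁₂ = 1.14·24.305 + 1.86·55.845 + 2·26.982 + 3·28.085 + 12·15.999 = 461.786 g/mol.
Each formula unit contains 2 Al, equivalent to 2/2 = 1.0000 mol Al2O3.
M(Al2O3) = 2×26.982 + 3×15.999 = 101.961 g/mol.
Mass of Al2O3 per formula unit = 1.0000 × 101.961 = 101.961 g.
Al2O3 wt% = 101.961 / 461.786 × 100 = 22.08%.

22.08 wt%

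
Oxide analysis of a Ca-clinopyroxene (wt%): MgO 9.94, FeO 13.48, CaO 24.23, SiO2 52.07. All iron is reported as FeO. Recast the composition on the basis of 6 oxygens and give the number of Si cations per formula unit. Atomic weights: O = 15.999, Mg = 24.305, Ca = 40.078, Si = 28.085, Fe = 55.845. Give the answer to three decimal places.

MgO: 9.94/40.304 = 0.24663 mol → 0.24663 mol Mg, 0.24663 mol O.
FeO: 13.48/71.844 = 0.18763 mol → 0.18763 mol Fe, 0.18763 mol O.
CaO: 24.23/56.077 = 0.43208 mol → 0.43208 mol Ca, 0.43208 mol O.
SiO2: 52.07/60.083 = 0.86663 mol → 0.86663 mol Si, 1.73326 mol O.
Total oxygen = 2.59960 mol. Normalization factor = 6/2.59960 = 2.30805.
Si per 6 O = 0.86663 × 2.30805 = 2.000.

2.000 Si apfu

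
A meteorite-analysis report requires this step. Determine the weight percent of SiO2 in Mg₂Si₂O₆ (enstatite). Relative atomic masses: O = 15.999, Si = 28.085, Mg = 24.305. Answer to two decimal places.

59.85 wt%

Molar mass of Mg₂Si₂O₆ = 2*24.305 + 2*28.085 + 6*15.999 = 200.774 g/mol.
Each formula unit contains 2 Si, equivalent to 2/1 = 2.0000 mol SiO2.
M(SiO2) = 1×28.085 + 2×15.999 = 60.083 g/mol.
Mass of SiO2 per formula unit = 2.0000 × 60.083 = 120.166 g.
SiO2 wt% = 120.166 / 200.774 × 100 = 59.85%.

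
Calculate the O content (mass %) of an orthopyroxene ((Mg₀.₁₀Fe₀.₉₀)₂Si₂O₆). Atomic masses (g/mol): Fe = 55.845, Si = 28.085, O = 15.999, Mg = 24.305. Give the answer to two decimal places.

37.27 mass %

Molar mass of (Mg₀.₁₀Fe₀.₉₀)₂Si₂O₆: 0.20*24.305 + 1.80*55.845 + 2*28.085 + 6*15.999 = 257.546 g/mol.
Mass of O per formula unit: 6 × 15.999 = 95.994 g.
Weight fraction O = 95.994 / 257.546 = 0.3727.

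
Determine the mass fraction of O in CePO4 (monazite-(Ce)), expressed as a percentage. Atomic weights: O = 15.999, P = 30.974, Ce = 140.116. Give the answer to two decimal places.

Formula mass = 1×140.116 + 1×30.974 + 4×15.999 = 235.086 g/mol, of which 63.996 g is O.
So O makes up 63.996/235.086 = 0.2722 of the mass, i.e. 27.22%.

27.22 wt%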